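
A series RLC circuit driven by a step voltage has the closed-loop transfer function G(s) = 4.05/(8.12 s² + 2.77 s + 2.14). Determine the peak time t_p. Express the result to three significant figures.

Dividing through by 8.12: denominator becomes s² + 0.3411 s + 0.2635.
So ω_n = √0.2635 = 0.513 rad/s and ζ = 0.3411/(2·0.513) = 0.332.
ω_d = ω_n√(1−ζ²) = 0.484 rad/s. t_p = π/ω_d = 6.49 s.

t_p ≈ 6.49 s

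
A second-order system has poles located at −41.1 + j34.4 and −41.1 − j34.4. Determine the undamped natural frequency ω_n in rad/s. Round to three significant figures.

ω_n ≈ 53.6 rad/s

The poles are at −σ ± jω_d with σ = 41.1 and ω_d = 34.4, so ω_n = √(σ²+ω_d²) = 53.6 rad/s and ζ = σ/ω_n = 0.767.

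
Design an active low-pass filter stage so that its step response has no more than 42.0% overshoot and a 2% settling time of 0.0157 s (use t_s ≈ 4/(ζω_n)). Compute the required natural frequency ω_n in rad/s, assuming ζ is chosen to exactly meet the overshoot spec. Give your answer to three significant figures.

ω_n ≈ 957 rad/s

Inverting the overshoot relation: ζ = |ln 0.420|/√(π² + ln²0.420) = 0.266.
Then ω_n = 4/(ζ t_s) = 4/(0.266 × 0.0157) = 957 rad/s.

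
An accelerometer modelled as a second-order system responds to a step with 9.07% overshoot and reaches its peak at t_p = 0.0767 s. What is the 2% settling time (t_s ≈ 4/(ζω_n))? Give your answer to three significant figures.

t_s ≈ 0.128 s

The overshoot fixes ζ = −ln(OS)/√(π²+ln²(OS)) = 0.607.
t_p = π/ω_d ⇒ ω_d = 41.0 rad/s; then ω_n = ω_d/√(1−ζ²) = 51.5 rad/s.
t_s ≈ 4/(ζω_n) = 4/(0.607·51.5) = 0.128 s.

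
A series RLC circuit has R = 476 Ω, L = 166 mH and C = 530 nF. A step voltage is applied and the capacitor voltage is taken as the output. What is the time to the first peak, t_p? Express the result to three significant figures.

For a series RLC circuit (capacitor voltage as output), ω_n = 1/√(LC) = 1/√(166 mH · 530 nF) = 3370 rad/s.
ζ = (R/2)·√(C/L) = (476/2)·√(530 nF/166 mH) = 0.425.
The damped frequency ω_d = ω_n√(1−ζ²) = 3050 rad/s. t_p = π/ω_d = 0.00103 s.

t_p ≈ 0.00103 s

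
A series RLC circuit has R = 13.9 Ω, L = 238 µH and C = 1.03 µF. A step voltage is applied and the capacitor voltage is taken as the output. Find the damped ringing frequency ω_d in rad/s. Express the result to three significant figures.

For a series RLC circuit (capacitor voltage as output), ω_n = 1/√(LC) = 1/√(238 µH · 1.03 µF) = 63900 rad/s.
ζ = (R/2)·√(C/L) = (13.9/2)·√(1.03 µF/238 µH) = 0.457.
ω_d = 63900·√(1 − 0.457²) = 56800 rad/s.

ω_d ≈ 56800 rad/s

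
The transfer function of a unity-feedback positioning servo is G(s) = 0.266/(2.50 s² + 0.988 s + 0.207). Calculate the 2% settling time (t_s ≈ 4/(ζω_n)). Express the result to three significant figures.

t_s ≈ 20.2 s

Dividing through by 2.50: denominator becomes s² + 0.3952 s + 0.08280.
So ω_n = √0.08280 = 0.288 rad/s and ζ = 0.3952/(2·0.288) = 0.687.
t_s ≈ 4/(ζω_n) = 20.2 s.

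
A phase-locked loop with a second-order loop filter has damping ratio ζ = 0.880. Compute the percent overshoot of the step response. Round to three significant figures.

For an underdamped second-order system, %OS = 100·exp(−πζ/√(1−ζ²)).
πζ/√(1−ζ²) = π·0.880/√(1−0.774) = 5.821, so %OS = 100·e^(−5.821) = 0.297%.

%OS ≈ 0.297%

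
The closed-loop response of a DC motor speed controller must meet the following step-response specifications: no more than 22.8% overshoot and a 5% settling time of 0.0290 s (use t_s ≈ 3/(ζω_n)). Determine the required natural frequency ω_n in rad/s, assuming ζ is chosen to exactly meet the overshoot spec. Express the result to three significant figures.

ω_n ≈ 243 rad/s

ζ = −ln(OS)/√(π² + (ln OS)²). With OS = 0.228, ln OS = −1.478 and ζ = 1.478/3.472 = 0.426.
Then ω_n = 3/(ζ t_s) = 3/(0.426 × 0.0290) = 243 rad/s.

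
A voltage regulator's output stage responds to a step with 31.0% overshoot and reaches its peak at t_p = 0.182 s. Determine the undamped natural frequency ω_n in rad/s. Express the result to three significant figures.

ω_n ≈ 18.4 rad/s

The overshoot fixes ζ = −ln(OS)/√(π²+ln²(OS)) = 0.349.
t_p = π/ω_d ⇒ ω_d = 17.3 rad/s; then ω_n = ω_d/√(1−ζ²) = 18.4 rad/s.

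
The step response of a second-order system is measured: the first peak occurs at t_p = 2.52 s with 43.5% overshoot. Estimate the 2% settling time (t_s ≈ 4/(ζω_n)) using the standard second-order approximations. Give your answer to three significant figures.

The overshoot fixes ζ = −ln(OS)/√(π²+ln²(OS)) = 0.256.
t_p = π/ω_d ⇒ ω_d = 1.25 rad/s; then ω_n = ω_d/√(1−ζ²) = 1.29 rad/s.
t_s ≈ 4/(ζω_n) = 4/(0.256·1.29) = 12.1 s.

t_s ≈ 12.1 s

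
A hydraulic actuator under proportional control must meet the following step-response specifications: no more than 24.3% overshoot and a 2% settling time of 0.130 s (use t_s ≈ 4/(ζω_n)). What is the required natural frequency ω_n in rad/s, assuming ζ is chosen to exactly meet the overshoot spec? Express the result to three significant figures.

Inverting the overshoot relation: ζ = |ln 0.243|/√(π² + ln²0.243) = 0.411.
From t_s ≈ 4/(ζω_n): ω_n = 4/(ζ·t_s) = 4/(0.411·0.130) = 74.9 rad/s.

ω_n ≈ 74.9 rad/s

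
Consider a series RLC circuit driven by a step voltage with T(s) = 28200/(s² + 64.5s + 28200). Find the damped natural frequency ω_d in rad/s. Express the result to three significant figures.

Matching coefficients with s² + 2ζω_n s + ω_n² gives ω_n² = 28200 ⇒ ω_n = 168 rad/s, and ζ = 64.5/(2ω_n) = 0.192.
The damped frequency ω_d = ω_n√(1−ζ²) = 165 rad/s.

ω_d ≈ 165 rad/s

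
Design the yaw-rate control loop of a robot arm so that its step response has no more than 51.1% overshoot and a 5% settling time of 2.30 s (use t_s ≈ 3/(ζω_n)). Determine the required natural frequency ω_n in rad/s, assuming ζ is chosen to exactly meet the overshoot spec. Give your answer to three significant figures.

Inverting the overshoot relation: ζ = |ln 0.511|/√(π² + ln²0.511) = 0.209.
Then ω_n = 3/(ζ t_s) = 3/(0.209 × 2.30) = 6.24 rad/s.

ω_n ≈ 6.24 rad/s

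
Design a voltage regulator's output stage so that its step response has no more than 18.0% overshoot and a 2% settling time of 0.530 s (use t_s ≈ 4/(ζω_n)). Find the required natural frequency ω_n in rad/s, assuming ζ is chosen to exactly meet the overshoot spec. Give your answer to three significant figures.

ω_n ≈ 15.8 rad/s

From %OS = 100·exp(−πζ/√(1−ζ²)), invert to get ζ = −ln(OS)/√(π² + ln²(OS)) with OS = 0.180.
−ln 0.180 = 1.715, so ζ = 1.715/√(π² + 2.941) = 0.479.
Then ω_n = 4/(ζ t_s) = 4/(0.479 × 0.530) = 15.8 rad/s.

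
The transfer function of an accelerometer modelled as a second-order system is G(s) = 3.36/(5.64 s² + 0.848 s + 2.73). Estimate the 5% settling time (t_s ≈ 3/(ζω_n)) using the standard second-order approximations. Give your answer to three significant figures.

t_s ≈ 39.9 s

Dividing through by 5.64: denominator becomes s² + 0.1504 s + 0.4840.
So ω_n = √0.4840 = 0.696 rad/s and ζ = 0.1504/(2·0.696) = 0.108.
t_s ≈ 3/(ζω_n) = 39.9 s.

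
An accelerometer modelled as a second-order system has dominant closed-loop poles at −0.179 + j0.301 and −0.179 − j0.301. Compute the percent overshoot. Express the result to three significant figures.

%OS ≈ 15.4%

|pole| = ω_n = √(0.179² + 0.301²) = 0.350 rad/s; ζ = cos θ = σ/ω_n = 0.511.
%OS = 100 e^{−πζ/√(1−ζ²)} with ζ = 0.511 gives 15.4%.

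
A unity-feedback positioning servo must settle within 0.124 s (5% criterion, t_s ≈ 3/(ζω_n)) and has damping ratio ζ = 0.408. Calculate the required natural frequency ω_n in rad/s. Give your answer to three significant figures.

Rearranging t_s ≈ 3/(ζω_n) gives ω_n = 3/(ζ·t_s) = 3/(0.408 × 0.124) = 59.3 rad/s.

ω_n ≈ 59.3 rad/s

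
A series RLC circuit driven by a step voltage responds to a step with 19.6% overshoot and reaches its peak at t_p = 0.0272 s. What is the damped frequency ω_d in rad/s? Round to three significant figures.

t_p = π/ω_d, so ω_d = π/0.0272 = 115 rad/s.

ω_d ≈ 115 rad/s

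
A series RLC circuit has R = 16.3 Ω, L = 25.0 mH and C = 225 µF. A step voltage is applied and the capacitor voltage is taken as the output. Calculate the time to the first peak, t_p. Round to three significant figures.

For a series RLC circuit (capacitor voltage as output), ω_n = 1/√(LC) = 1/√(25.0 mH · 225 µF) = 422 rad/s.
ζ = (R/2)·√(C/L) = (16.3/2)·√(225 µF/25.0 mH) = 0.773.
The damped frequency ω_d = ω_n√(1−ζ²) = 267 rad/s. t_p = π/ω_d = 0.0117 s.

t_p ≈ 0.0117 s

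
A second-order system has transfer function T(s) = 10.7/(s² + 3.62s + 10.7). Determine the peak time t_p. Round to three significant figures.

t_p ≈ 1.15 s

ω_n = √10.7 = 3.27 rad/s; ζ = 3.62/(2·3.27) = 0.553.
ω_d = ω_n√(1−ζ²) = 2.72 rad/s. Then t_p = π/ω_d = 1.15 s.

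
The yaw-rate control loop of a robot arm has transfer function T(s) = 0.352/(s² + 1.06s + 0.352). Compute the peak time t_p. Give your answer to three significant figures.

t_p ≈ 11.8 s

Matching coefficients with s² + 2ζω_n s + ω_n² gives ω_n² = 0.352 ⇒ ω_n = 0.593 rad/s, and ζ = 1.06/(2ω_n) = 0.893.
The damped frequency ω_d = ω_n√(1−ζ²) = 0.267 rad/s. Then t_p = π/ω_d = 11.8 s.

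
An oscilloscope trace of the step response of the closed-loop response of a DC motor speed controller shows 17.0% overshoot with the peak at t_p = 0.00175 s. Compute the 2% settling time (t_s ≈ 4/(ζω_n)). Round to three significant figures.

ζ from %OS: ζ = |ln 0.170|/√(π²+ln²0.170) = 0.491.
t_p = π/ω_d ⇒ ω_d = 1800 rad/s; then ω_n = ω_d/√(1−ζ²) = 2060 rad/s.
t_s ≈ 4/(ζω_n) = 4/(0.491·2060) = 0.00395 s.

t_s ≈ 0.00395 s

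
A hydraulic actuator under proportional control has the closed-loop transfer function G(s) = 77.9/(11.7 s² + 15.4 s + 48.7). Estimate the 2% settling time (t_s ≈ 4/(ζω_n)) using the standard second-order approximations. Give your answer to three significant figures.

t_s ≈ 6.08 s

Dividing through by 11.7: denominator becomes s² + 1.316 s + 4.162.
So ω_n = √4.162 = 2.04 rad/s and ζ = 1.316/(2·2.04) = 0.323.
t_s ≈ 4/(ζω_n) = 6.08 s.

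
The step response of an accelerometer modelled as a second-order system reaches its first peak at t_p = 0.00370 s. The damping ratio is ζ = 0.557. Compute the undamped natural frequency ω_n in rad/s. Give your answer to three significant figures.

ω_n ≈ 1020 rad/s

Peak time t_p = π/ω_d, so ω_d = π/t_p = π/0.00370 = 849 rad/s.
ω_n = ω_d/√(1−ζ²) = 849/√0.690 = 1020 rad/s.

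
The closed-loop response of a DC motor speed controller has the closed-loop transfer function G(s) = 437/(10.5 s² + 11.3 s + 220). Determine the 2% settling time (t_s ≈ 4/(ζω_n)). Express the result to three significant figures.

t_s ≈ 7.43 s

Dividing through by 10.5: denominator becomes s² + 1.076 s + 20.95.
So ω_n = √20.95 = 4.58 rad/s and ζ = 1.076/(2·4.58) = 0.118.
t_s ≈ 4/(ζω_n) = 7.43 s.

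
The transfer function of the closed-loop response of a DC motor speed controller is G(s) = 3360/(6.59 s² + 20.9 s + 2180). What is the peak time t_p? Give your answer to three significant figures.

t_p ≈ 0.173 s

Dividing through by 6.59: denominator becomes s² + 3.171 s + 330.8.
So ω_n = √330.8 = 18.2 rad/s and ζ = 3.171/(2·18.2) = 0.0872.
ω_d = ω_n√(1−ζ²) = 18.1 rad/s. t_p = π/ω_d = 0.173 s.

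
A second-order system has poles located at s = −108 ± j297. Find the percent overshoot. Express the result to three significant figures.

%OS ≈ 31.9%

The poles are at −σ ± jω_d with σ = 108 and ω_d = 297, so ω_n = √(σ²+ω_d²) = 316 rad/s and ζ = σ/ω_n = 0.342.
%OS = 100·exp(−πζ/√(1−ζ²)) = 31.9%.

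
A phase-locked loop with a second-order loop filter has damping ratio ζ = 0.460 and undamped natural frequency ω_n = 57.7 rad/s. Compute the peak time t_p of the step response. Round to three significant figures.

The damped frequency is ω_d = ω_n√(1−ζ²) = 57.7·√(1−0.212) = 51.2 rad/s.
Peak time t_p = π/ω_d = π/51.2 = 0.0613 s.

t_p ≈ 0.0613 s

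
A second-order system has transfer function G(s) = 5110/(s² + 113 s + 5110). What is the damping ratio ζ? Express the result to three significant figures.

ω_n = √5110 = 71.5 rad/s; ζ = 113/(2·71.5) = 0.790.

ζ ≈ 0.790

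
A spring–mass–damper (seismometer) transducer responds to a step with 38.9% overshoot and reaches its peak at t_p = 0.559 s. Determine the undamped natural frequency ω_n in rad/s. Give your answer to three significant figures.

ω_n ≈ 5.87 rad/s

From the overshoot, ζ = −ln(OS)/√(π²+ln²(OS)) = 0.288.
From t_p = π/ω_d, ω_d = π/0.559 = 5.62 rad/s, so ω_n = ω_d/√(1−ζ²) = 5.87 rad/s.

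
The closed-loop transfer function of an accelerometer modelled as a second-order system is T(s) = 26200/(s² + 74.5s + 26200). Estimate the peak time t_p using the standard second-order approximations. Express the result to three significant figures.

t_p ≈ 0.0199 s

Matching coefficients with s² + 2ζω_n s + ω_n² gives ω_n² = 26200 ⇒ ω_n = 162 rad/s, and ζ = 74.5/(2ω_n) = 0.230.
The damped frequency ω_d = ω_n√(1−ζ²) = 158 rad/s. Then t_p = π/ω_d = 0.0199 s.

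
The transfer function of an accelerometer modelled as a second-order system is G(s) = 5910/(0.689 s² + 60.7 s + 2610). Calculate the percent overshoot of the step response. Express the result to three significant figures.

Dividing through by 0.689: denominator becomes s² + 88.10 s + 3788.
So ω_n = √3788 = 61.5 rad/s and ζ = 88.10/(2·61.5) = 0.716.
%OS = 100 e^{−πζ/√(1−ζ²)} with ζ = 0.716 gives 4.00%.

%OS ≈ 4.00%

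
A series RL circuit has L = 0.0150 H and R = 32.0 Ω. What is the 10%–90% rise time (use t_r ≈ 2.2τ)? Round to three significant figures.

τ = L/R = 0.0150/32.0 = 0.000469 s.
t_r ≈ 2.2τ = 0.00103 s.

t_r ≈ 0.00103 s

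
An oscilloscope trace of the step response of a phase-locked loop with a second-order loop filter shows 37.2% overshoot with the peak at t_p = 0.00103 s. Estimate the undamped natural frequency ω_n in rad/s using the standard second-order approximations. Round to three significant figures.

ζ from %OS: ζ = |ln 0.372|/√(π²+ln²0.372) = 0.300.
From t_p = π/ω_d, ω_d = π/0.00103 = 3050 rad/s, so ω_n = ω_d/√(1−ζ²) = 3200 rad/s.

ω_n ≈ 3200 rad/s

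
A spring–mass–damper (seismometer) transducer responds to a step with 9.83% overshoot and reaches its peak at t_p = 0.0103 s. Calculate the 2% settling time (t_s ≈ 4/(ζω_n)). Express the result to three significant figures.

From the overshoot, ζ = −ln(OS)/√(π²+ln²(OS)) = 0.594.
From t_p = π/ω_d, ω_d = π/0.0103 = 305 rad/s, so ω_n = ω_d/√(1−ζ²) = 379 rad/s.
t_s ≈ 4/(ζω_n) = 4/(0.594·379) = 0.0178 s.

t_s ≈ 0.0178 s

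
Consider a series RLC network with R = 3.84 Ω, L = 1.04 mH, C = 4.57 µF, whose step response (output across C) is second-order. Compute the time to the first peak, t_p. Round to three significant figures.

t_p ≈ 0.000218 s

For a series RLC circuit (capacitor voltage as output), ω_n = 1/√(LC) = 1/√(1.04 mH · 4.57 µF) = 14500 rad/s.
ζ = (R/2)·√(C/L) = (3.84/2)·√(4.57 µF/1.04 mH) = 0.127.
ω_d = ω_n√(1−ζ²) = 14400 rad/s. t_p = π/ω_d = 0.000218 s.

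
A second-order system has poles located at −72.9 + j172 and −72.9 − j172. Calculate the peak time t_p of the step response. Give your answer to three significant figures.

t_p = π/ω_d with ω_d = 172 (the imaginary part), so t_p = 0.0183 s.

t_p ≈ 0.0183 s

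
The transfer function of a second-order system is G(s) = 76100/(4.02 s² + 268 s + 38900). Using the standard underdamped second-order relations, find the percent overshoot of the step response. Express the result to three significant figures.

Dividing through by 4.02: denominator becomes s² + 66.67 s + 9677.
So ω_n = √9677 = 98.4 rad/s and ζ = 66.67/(2·98.4) = 0.339.
Overshoot: exp(−π·0.339/√(1−0.339²)) = 0.323, i.e. 32.3%.

%OS ≈ 32.3%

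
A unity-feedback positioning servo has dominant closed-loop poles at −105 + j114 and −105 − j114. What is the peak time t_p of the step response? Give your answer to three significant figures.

t_p = π/ω_d with ω_d = 114 (the imaginary part), so t_p = 0.0276 s.

t_p ≈ 0.0276 s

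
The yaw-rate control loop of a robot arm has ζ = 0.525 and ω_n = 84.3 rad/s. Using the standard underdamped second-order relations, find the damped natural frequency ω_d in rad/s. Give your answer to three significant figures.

ω_d ≈ 71.7 rad/s

ω_d = ω_n√(1−ζ²) = 84.3·√0.724 = 71.7 rad/s.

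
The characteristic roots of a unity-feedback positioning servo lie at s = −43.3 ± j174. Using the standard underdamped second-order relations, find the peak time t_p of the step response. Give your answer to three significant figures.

t_p ≈ 0.0181 s

t_p = π/ω_d with ω_d = 174 (the imaginary part), so t_p = 0.0181 s.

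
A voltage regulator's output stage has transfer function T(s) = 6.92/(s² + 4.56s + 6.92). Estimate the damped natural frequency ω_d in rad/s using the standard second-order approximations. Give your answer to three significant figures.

ω_n = √6.92 = 2.63 rad/s; ζ = 4.56/(2·2.63) = 0.867.
ω_d = ω_n√(1−ζ²) = 1.31 rad/s.

ω_d ≈ 1.31 rad/s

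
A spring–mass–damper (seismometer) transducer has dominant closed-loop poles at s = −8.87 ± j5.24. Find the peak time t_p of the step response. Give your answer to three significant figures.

t_p = π/ω_d with ω_d = 5.24 (the imaginary part), so t_p = 0.600 s.

t_p ≈ 0.600 s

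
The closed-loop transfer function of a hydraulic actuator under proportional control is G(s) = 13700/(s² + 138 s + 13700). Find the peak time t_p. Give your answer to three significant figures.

t_p ≈ 0.0332 s

Matching coefficients with s² + 2ζω_n s + ω_n² gives ω_n² = 13700 ⇒ ω_n = 117 rad/s, and ζ = 138/(2ω_n) = 0.590.
ω_d = ω_n√(1−ζ²) = 94.5 rad/s. Then t_p = π/ω_d = 0.0332 s.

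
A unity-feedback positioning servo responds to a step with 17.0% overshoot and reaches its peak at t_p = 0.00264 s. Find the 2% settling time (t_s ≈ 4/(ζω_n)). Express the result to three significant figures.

From the overshoot, ζ = −ln(OS)/√(π²+ln²(OS)) = 0.491.
From t_p = π/ω_d, ω_d = π/0.00264 = 1190 rad/s, so ω_n = ω_d/√(1−ζ²) = 1370 rad/s.
t_s ≈ 4/(ζω_n) = 4/(0.491·1370) = 0.00596 s.

t_s ≈ 0.00596 s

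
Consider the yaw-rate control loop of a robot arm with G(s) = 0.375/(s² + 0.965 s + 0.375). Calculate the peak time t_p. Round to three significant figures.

t_p ≈ 8.33 s

ω_n = √0.375 = 0.612 rad/s; ζ = 0.965/(2·0.612) = 0.788.
ω_d = ω_n√(1−ζ²) = 0.377 rad/s. Then t_p = π/ω_d = 8.33 s.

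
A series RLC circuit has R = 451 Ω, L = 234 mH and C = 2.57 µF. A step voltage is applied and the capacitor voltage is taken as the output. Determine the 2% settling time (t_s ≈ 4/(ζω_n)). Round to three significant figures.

For a series RLC circuit (capacitor voltage as output), ω_n = 1/√(LC) = 1/√(234 mH · 2.57 µF) = 1290 rad/s.
ζ = (R/2)·√(C/L) = (451/2)·√(2.57 µF/234 mH) = 0.747.
t_s ≈ 4/(ζω_n) = 0.00415 s.

t_s ≈ 0.00415 s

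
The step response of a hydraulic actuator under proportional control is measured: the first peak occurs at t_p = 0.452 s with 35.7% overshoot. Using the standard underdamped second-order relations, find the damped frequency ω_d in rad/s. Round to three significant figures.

ω_d ≈ 6.95 rad/s

t_p = π/ω_d, so ω_d = π/0.452 = 6.95 rad/s.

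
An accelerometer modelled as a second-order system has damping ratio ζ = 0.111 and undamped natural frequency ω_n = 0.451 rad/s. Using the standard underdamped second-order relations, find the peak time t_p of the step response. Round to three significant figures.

The damped frequency is ω_d = ω_n√(1−ζ²) = 0.451·√(1−0.0123) = 0.448 rad/s.
Peak time t_p = π/ω_d = π/0.448 = 7.01 s.

t_p ≈ 7.01 s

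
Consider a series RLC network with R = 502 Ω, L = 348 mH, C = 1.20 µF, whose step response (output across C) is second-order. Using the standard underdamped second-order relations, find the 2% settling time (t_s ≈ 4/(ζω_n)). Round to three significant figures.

t_s ≈ 0.00555 s

For a series RLC circuit (capacitor voltage as output), ω_n = 1/√(LC) = 1/√(348 mH · 1.20 µF) = 1550 rad/s.
ζ = (R/2)·√(C/L) = (502/2)·√(1.20 µF/348 mH) = 0.466.
t_s ≈ 4/(ζω_n) = 0.00555 s.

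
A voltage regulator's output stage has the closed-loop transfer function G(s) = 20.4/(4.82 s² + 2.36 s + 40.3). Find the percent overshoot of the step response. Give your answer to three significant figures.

%OS ≈ 76.6%

Dividing through by 4.82: denominator becomes s² + 0.4896 s + 8.361.
So ω_n = √8.361 = 2.89 rad/s and ζ = 0.4896/(2·2.89) = 0.0847.
%OS = 100·exp(−πζ/√(1−ζ²)) = 76.6%.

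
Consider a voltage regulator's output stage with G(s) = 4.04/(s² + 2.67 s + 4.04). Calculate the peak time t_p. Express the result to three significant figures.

Matching coefficients with s² + 2ζω_n s + ω_n² gives ω_n² = 4.04 ⇒ ω_n = 2.01 rad/s, and ζ = 2.67/(2ω_n) = 0.664.
ω_d = 2.01·√(1 − 0.664²) = 1.50 rad/s. Then t_p = π/ω_d = 2.09 s.

t_p ≈ 2.09 s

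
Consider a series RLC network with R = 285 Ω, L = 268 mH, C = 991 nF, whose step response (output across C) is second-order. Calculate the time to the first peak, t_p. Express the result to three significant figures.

For a series RLC circuit (capacitor voltage as output), ω_n = 1/√(LC) = 1/√(268 mH · 991 nF) = 1940 rad/s.
ζ = (R/2)·√(C/L) = (285/2)·√(991 nF/268 mH) = 0.274.
ω_d = ω_n√(1−ζ²) = 1870 rad/s. t_p = π/ω_d = 0.00168 s.

t_p ≈ 0.00168 s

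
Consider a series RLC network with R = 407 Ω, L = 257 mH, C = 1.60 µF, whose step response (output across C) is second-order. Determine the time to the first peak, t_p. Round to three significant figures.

t_p ≈ 0.00234 s

For a series RLC circuit (capacitor voltage as output), ω_n = 1/√(LC) = 1/√(257 mH · 1.60 µF) = 1560 rad/s.
ζ = (R/2)·√(C/L) = (407/2)·√(1.60 µF/257 mH) = 0.508.
ω_d = 1560·√(1 − 0.508²) = 1340 rad/s. t_p = π/ω_d = 0.00234 s.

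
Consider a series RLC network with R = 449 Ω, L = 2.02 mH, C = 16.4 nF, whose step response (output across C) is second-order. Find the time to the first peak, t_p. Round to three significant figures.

t_p ≈ 0.0000235 s

For a series RLC circuit (capacitor voltage as output), ω_n = 1/√(LC) = 1/√(2.02 mH · 16.4 nF) = 174000 rad/s.
ζ = (R/2)·√(C/L) = (449/2)·√(16.4 nF/2.02 mH) = 0.640.
ω_d = ω_n√(1−ζ²) = 134000 rad/s. t_p = π/ω_d = 0.0000235 s.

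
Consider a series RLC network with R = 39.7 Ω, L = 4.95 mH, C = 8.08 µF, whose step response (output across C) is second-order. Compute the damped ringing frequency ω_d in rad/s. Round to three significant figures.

ω_d ≈ 2990 rad/s

For a series RLC circuit (capacitor voltage as output), ω_n = 1/√(LC) = 1/√(4.95 mH · 8.08 µF) = 5000 rad/s.
ζ = (R/2)·√(C/L) = (39.7/2)·√(8.08 µF/4.95 mH) = 0.802.
ω_d = ω_n√(1−ζ²) = 2990 rad/s.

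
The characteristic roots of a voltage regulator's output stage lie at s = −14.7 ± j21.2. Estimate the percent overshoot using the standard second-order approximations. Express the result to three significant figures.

With σ = 14.7, ω_d = 21.2: ω_n = √(σ²+ω_d²) = 25.8 rad/s, ζ = σ/ω_n = 0.570.
Overshoot: exp(−π·0.570/√(1−0.570²)) = 0.113, i.e. 11.3%.

%OS ≈ 11.3%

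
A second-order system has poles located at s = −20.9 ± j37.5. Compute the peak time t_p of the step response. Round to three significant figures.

t_p = π/ω_d with ω_d = 37.5 (the imaginary part), so t_p = 0.0838 s.

t_p ≈ 0.0838 s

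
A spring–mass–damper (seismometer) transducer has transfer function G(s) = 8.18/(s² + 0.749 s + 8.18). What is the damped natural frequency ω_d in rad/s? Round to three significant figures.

Comparing the denominator to s² + 2ζω_n s + ω_n²: ω_n = √8.18 = 2.86 rad/s, and 2ζω_n = 0.749 so ζ = 0.749/(2·2.86) = 0.131.
ω_d = ω_n√(1−ζ²) = 2.84 rad/s.

ω_d ≈ 2.84 rad/s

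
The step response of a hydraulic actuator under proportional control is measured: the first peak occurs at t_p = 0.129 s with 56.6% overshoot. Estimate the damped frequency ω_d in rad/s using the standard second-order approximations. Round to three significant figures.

ω_d ≈ 24.4 rad/s

t_p = π/ω_d, so ω_d = π/0.129 = 24.4 rad/s.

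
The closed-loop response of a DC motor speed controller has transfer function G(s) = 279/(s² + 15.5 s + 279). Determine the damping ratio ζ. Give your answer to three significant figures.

ζ ≈ 0.464

ω_n = √279 = 16.7 rad/s; ζ = 15.5/(2·16.7) = 0.464.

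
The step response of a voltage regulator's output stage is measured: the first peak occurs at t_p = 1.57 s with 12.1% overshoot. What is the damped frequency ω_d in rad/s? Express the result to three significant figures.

t_p = π/ω_d, so ω_d = π/1.57 = 2.00 rad/s.

ω_d ≈ 2.00 rad/s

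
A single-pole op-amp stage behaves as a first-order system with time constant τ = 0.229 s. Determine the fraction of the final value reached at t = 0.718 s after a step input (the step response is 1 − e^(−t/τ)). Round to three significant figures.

y/y_∞ ≈ 0.957

y(t)/y_∞ = 1 − e^(−t/τ) = 1 − e^(−0.718/0.229) = 1 − e^(−3.14) = 0.957.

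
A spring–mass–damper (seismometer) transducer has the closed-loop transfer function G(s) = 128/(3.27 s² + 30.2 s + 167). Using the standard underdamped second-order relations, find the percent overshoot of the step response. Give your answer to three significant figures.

Dividing through by 3.27: denominator becomes s² + 9.235 s + 51.07.
So ω_n = √51.07 = 7.15 rad/s and ζ = 9.235/(2·7.15) = 0.646.
Overshoot: exp(−π·0.646/√(1−0.646²)) = 0.0700, i.e. 7.00%.

%OS ≈ 7.00%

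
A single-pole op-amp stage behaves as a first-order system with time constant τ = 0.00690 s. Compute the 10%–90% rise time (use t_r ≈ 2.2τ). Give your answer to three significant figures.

t_r ≈ 0.0152 s

t_r ≈ 2.2τ = 0.0152 s.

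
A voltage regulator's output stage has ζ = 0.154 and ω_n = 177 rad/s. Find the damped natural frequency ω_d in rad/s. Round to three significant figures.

ω_d ≈ 175 rad/s

ω_d = ω_n√(1−ζ²) = 177·√0.976 = 175 rad/s.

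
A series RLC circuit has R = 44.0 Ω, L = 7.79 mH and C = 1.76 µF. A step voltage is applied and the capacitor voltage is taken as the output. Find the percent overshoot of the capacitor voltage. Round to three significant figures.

For a series RLC circuit (capacitor voltage as output), ω_n = 1/√(LC) = 1/√(7.79 mH · 1.76 µF) = 8540 rad/s.
ζ = (R/2)·√(C/L) = (44.0/2)·√(1.76 µF/7.79 mH) = 0.331.
%OS = 100 e^{−πζ/√(1−ζ²)} with ζ = 0.331 gives 33.3%.

%OS ≈ 33.3%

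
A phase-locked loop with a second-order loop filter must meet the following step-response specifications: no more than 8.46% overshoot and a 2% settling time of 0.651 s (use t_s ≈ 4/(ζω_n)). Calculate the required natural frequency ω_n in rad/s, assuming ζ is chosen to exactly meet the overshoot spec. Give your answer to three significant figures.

ω_n ≈ 9.94 rad/s

ζ = −ln(OS)/√(π² + (ln OS)²). With OS = 0.0846, ln OS = −2.470 and ζ = 2.470/3.996 = 0.618.
From t_s ≈ 4/(ζω_n): ω_n = 4/(ζ·t_s) = 4/(0.618·0.651) = 9.94 rad/s.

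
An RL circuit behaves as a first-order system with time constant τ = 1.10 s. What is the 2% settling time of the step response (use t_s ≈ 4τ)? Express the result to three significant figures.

t_s ≈ 4.40 s

t_s ≈ 4τ = 4.40 s.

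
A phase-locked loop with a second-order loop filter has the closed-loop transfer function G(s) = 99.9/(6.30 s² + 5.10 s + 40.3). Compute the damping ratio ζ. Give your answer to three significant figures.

Dividing through by 6.30: denominator becomes s² + 0.8095 s + 6.397.
So ω_n = √6.397 = 2.53 rad/s and ζ = 0.8095/(2·2.53) = 0.160.

ζ ≈ 0.160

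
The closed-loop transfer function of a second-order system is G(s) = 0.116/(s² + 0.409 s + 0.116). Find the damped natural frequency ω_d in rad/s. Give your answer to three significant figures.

ω_d ≈ 0.272 rad/s

ω_n = √0.116 = 0.341 rad/s; ζ = 0.409/(2·0.341) = 0.600.
ω_d = ω_n√(1−ζ²) = 0.272 rad/s.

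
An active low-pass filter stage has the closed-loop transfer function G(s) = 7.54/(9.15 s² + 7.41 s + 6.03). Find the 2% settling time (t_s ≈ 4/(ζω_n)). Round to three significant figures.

t_s ≈ 9.88 s

Dividing through by 9.15: denominator becomes s² + 0.8098 s + 0.6590.
So ω_n = √0.6590 = 0.812 rad/s and ζ = 0.8098/(2·0.812) = 0.499.
t_s ≈ 4/(ζω_n) = 9.88 s.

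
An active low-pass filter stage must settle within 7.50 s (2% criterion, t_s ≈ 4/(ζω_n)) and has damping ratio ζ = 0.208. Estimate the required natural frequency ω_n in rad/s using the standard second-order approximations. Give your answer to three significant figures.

ω_n ≈ 2.56 rad/s

Rearranging t_s ≈ 4/(ζω_n) gives ω_n = 4/(ζ·t_s) = 4/(0.208 × 7.50) = 2.56 rad/s.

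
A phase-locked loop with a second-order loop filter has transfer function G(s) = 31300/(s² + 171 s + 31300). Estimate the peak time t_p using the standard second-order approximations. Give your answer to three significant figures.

t_p ≈ 0.0203 s

Matching coefficients with s² + 2ζω_n s + ω_n² gives ω_n² = 31300 ⇒ ω_n = 177 rad/s, and ζ = 171/(2ω_n) = 0.483.
ω_d = 177·√(1 − 0.483²) = 155 rad/s. Then t_p = π/ω_d = 0.0203 s.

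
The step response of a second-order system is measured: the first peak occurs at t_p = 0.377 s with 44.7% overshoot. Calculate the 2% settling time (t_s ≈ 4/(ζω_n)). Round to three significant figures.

From the overshoot, ζ = −ln(OS)/√(π²+ln²(OS)) = 0.248.
From t_p = π/ω_d, ω_d = π/0.377 = 8.33 rad/s, so ω_n = ω_d/√(1−ζ²) = 8.60 rad/s.
t_s ≈ 4/(ζω_n) = 4/(0.248·8.60) = 1.87 s.

t_s ≈ 1.87 s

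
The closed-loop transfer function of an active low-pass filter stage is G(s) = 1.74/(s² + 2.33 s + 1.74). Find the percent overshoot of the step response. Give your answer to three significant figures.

ω_n = √1.74 = 1.32 rad/s; ζ = 2.33/(2·1.32) = 0.883.
%OS = 100 e^{−πζ/√(1−ζ²)} with ζ = 0.883 gives 0.270%.

%OS ≈ 0.270%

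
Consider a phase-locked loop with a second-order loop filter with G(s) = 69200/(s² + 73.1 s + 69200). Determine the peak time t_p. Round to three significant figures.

t_p ≈ 0.0121 s

ω_n = √69200 = 263 rad/s; ζ = 73.1/(2·263) = 0.139.
The damped frequency ω_d = ω_n√(1−ζ²) = 261 rad/s. Then t_p = π/ω_d = 0.0121 s.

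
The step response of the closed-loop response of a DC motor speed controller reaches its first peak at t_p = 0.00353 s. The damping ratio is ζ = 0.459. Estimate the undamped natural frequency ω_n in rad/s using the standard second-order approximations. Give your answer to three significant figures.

Peak time t_p = π/ω_d, so ω_d = π/t_p = π/0.00353 = 890 rad/s.
ω_n = ω_d/√(1−ζ²) = 890/√0.789 = 1000 rad/s.

ω_n ≈ 1000 rad/s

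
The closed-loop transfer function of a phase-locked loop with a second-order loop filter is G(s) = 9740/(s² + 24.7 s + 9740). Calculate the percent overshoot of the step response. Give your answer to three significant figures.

%OS ≈ 67.3%

Matching coefficients with s² + 2ζω_n s + ω_n² gives ω_n² = 9740 ⇒ ω_n = 98.7 rad/s, and ζ = 24.7/(2ω_n) = 0.125.
Overshoot: exp(−π·0.125/√(1−0.125²)) = 0.673, i.e. 67.3%.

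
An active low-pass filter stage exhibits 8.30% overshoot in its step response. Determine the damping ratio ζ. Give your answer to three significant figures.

ζ ≈ 0.621

From %OS = 100·exp(−πζ/√(1−ζ²)), invert to get ζ = −ln(OS)/√(π² + ln²(OS)) with OS = 0.0830.
−ln 0.0830 = 2.489, so ζ = 2.489/√(π² + 6.195) = 0.621.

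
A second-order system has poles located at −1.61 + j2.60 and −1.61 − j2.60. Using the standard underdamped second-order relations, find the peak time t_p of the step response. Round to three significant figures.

t_p ≈ 1.21 s

t_p = π/ω_d with ω_d = 2.60 (the imaginary part), so t_p = 1.21 s.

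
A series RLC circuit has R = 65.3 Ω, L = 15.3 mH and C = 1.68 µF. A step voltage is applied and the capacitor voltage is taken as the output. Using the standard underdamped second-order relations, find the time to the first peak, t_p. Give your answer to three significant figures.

t_p ≈ 0.000536 s

For a series RLC circuit (capacitor voltage as output), ω_n = 1/√(LC) = 1/√(15.3 mH · 1.68 µF) = 6240 rad/s.
ζ = (R/2)·√(C/L) = (65.3/2)·√(1.68 µF/15.3 mH) = 0.342.
ω_d = ω_n√(1−ζ²) = 5860 rad/s. t_p = π/ω_d = 0.000536 s.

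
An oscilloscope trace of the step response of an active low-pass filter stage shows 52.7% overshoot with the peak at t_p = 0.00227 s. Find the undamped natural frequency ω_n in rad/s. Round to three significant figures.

The overshoot fixes ζ = −ln(OS)/√(π²+ln²(OS)) = 0.200.
t_p = π/ω_d ⇒ ω_d = 1380 rad/s; then ω_n = ω_d/√(1−ζ²) = 1410 rad/s.

ω_n ≈ 1410 rad/s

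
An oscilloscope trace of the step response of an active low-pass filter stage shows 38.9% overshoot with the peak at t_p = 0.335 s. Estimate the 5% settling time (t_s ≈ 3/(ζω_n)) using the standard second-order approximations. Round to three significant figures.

The overshoot fixes ζ = −ln(OS)/√(π²+ln²(OS)) = 0.288.
t_p = π/ω_d ⇒ ω_d = 9.38 rad/s; then ω_n = ω_d/√(1−ζ²) = 9.79 rad/s.
t_s ≈ 3/(ζω_n) = 3/(0.288·9.79) = 1.06 s.

t_s ≈ 1.06 s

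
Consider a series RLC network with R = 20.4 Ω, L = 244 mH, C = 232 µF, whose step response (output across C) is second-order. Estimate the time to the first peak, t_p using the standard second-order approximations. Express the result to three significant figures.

t_p ≈ 0.0249 s

For a series RLC circuit (capacitor voltage as output), ω_n = 1/√(LC) = 1/√(244 mH · 232 µF) = 133 rad/s.
ζ = (R/2)·√(C/L) = (20.4/2)·√(232 µF/244 mH) = 0.315.
ω_d = 133·√(1 − 0.315²) = 126 rad/s. t_p = π/ω_d = 0.0249 s.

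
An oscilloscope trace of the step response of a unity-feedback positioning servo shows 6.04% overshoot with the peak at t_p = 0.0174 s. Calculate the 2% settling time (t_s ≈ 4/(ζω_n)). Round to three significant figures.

The overshoot fixes ζ = −ln(OS)/√(π²+ln²(OS)) = 0.666.
t_p = π/ω_d ⇒ ω_d = 181 rad/s; then ω_n = ω_d/√(1−ζ²) = 242 rad/s.
t_s ≈ 4/(ζω_n) = 4/(0.666·242) = 0.0248 s.

t_s ≈ 0.0248 s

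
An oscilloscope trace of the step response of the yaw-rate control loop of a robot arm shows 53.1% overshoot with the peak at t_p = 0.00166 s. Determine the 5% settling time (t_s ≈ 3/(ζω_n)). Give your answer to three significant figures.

ζ from %OS: ζ = |ln 0.531|/√(π²+ln²0.531) = 0.198.
t_p = π/ω_d ⇒ ω_d = 1890 rad/s; then ω_n = ω_d/√(1−ζ²) = 1930 rad/s.
t_s ≈ 3/(ζω_n) = 3/(0.198·1930) = 0.00787 s.

t_s ≈ 0.00787 s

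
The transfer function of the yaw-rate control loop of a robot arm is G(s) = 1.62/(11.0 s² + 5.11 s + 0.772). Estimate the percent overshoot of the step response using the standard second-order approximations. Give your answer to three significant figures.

Dividing through by 11.0: denominator becomes s² + 0.4645 s + 0.07018.
So ω_n = √0.07018 = 0.265 rad/s and ζ = 0.4645/(2·0.265) = 0.877.
Overshoot: exp(−π·0.877/√(1−0.877²)) = 0.00325, i.e. 0.325%.

%OS ≈ 0.325%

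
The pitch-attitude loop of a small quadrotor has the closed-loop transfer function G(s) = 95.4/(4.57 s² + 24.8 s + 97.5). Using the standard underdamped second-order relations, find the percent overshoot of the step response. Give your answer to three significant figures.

%OS ≈ 10.2%

Dividing through by 4.57: denominator becomes s² + 5.427 s + 21.33.
So ω_n = √21.33 = 4.62 rad/s and ζ = 5.427/(2·4.62) = 0.587.
Overshoot: exp(−π·0.587/√(1−0.587²)) = 0.102, i.e. 10.2%.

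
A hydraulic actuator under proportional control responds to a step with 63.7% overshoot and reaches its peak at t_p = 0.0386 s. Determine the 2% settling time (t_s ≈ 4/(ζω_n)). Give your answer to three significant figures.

From the overshoot, ζ = −ln(OS)/√(π²+ln²(OS)) = 0.142.
t_p = π/ω_d ⇒ ω_d = 81.4 rad/s; then ω_n = ω_d/√(1−ζ²) = 82.2 rad/s.
t_s ≈ 4/(ζω_n) = 4/(0.142·82.2) = 0.342 s.

t_s ≈ 0.342 s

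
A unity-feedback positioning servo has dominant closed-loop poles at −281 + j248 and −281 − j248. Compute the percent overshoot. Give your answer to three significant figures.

The poles are at −σ ± jω_d with σ = 281 and ω_d = 248, so ω_n = √(σ²+ω_d²) = 375 rad/s and ζ = σ/ω_n = 0.750.
%OS = 100 e^{−πζ/√(1−ζ²)} with ζ = 0.750 gives 2.84%.

%OS ≈ 2.84%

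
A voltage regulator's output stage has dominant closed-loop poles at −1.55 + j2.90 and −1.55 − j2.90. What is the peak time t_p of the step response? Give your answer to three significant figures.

t_p ≈ 1.08 s

t_p = π/ω_d with ω_d = 2.90 (the imaginary part), so t_p = 1.08 s.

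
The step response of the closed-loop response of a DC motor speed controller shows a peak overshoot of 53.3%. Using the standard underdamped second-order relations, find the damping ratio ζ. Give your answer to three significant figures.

From %OS = 100·exp(−πζ/√(1−ζ²)), invert to get ζ = −ln(OS)/√(π² + ln²(OS)) with OS = 0.533.
−ln 0.533 = 0.6292, so ζ = 0.6292/√(π² + 0.3959) = 0.196.

ζ ≈ 0.196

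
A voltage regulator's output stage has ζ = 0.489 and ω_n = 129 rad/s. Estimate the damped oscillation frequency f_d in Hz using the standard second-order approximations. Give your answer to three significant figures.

f_d ≈ 17.9 Hz

ω_d = ω_n√(1−ζ²) = 129·√0.761 = 113 rad/s.
f_d = ω_d/(2π) = 17.9 Hz.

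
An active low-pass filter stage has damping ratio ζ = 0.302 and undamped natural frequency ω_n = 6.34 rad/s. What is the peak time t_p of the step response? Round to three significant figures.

The damped frequency is ω_d = ω_n√(1−ζ²) = 6.34·√(1−0.0912) = 6.04 rad/s.
Peak time t_p = π/ω_d = π/6.04 = 0.520 s.

t_p ≈ 0.520 s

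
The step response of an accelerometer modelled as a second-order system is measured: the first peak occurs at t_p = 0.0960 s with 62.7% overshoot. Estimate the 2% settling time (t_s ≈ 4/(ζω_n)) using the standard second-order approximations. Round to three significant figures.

ζ from %OS: ζ = |ln 0.627|/√(π²+ln²0.627) = 0.147.
From t_p = π/ω_d, ω_d = π/0.0960 = 32.7 rad/s, so ω_n = ω_d/√(1−ζ²) = 33.1 rad/s.
t_s ≈ 4/(ζω_n) = 4/(0.147·33.1) = 0.823 s.

t_s ≈ 0.823 s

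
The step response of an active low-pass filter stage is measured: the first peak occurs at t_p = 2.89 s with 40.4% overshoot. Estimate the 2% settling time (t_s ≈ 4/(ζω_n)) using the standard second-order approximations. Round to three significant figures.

t_s ≈ 12.8 s

ζ from %OS: ζ = |ln 0.404|/√(π²+ln²0.404) = 0.277.
t_p = π/ω_d ⇒ ω_d = 1.09 rad/s; then ω_n = ω_d/√(1−ζ²) = 1.13 rad/s.
t_s ≈ 4/(ζω_n) = 4/(0.277·1.13) = 12.8 s.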